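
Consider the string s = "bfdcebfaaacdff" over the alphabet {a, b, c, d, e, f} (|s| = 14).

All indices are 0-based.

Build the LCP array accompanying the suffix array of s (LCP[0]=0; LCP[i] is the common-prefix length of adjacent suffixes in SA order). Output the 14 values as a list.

sorted suffixes:
  #0 SA[0]=7  'aaacdff'
  #1 SA[1]=8  'aacdff'
  #2 SA[2]=9  'acdff'
  #3 SA[3]=5  'bfaaacdff'
  #4 SA[4]=0  'bfdcebfaaacdff'
  #5 SA[5]=10  'cdff'
  #6 SA[6]=3  'cebfaaacdff'
  #7 SA[7]=2  'dcebfaaacdff'
  #8 SA[8]=11  'dff'
  #9 SA[9]=4  'ebfaaacdff'
  #10 SA[10]=13  'f'
  #11 SA[11]=6  'faaacdff'
  #12 SA[12]=1  'fdcebfaaacdff'
  #13 SA[13]=12  'ff'

SA = [7, 8, 9, 5, 0, 10, 3, 2, 11, 4, 13, 6, 1, 12]
[i] adj suffixes → lcp
  [1] 7/8 → 2 ('aa')
  [2] 8/9 → 1 ('a')
  [3] 9/5 → 0 ('')
  [4] 5/0 → 2 ('bf')
  [5] 0/10 → 0 ('')
  [6] 10/3 → 1 ('c')
  [7] 3/2 → 0 ('')
  [8] 2/11 → 1 ('d')
  [9] 11/4 → 0 ('')
  [10] 4/13 → 0 ('')
  [11] 13/6 → 1 ('f')
  [12] 6/1 → 1 ('f')
  [13] 1/12 → 1 ('f')

[0, 2, 1, 0, 2, 0, 1, 0, 1, 0, 0, 1, 1, 1]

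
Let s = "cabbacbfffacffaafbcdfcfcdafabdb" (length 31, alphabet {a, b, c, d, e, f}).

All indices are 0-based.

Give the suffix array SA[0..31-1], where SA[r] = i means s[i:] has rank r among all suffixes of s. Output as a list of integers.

sorted suffixes:
  #0 SA[0]=14  'aafbcdfcfcdafabdb'
  #1 SA[1]=1  'abbacbfffacffaafbcdfcfcdafabdb'
  #2 SA[2]=27  'abdb'
  #3 SA[3]=4  'acbfffacffaafbcdfcfcdafabdb'
  #4 SA[4]=10  'acffaafbcdfcfcdafabdb'
  #5 SA[5]=25  'afabdb'
  #6 SA[6]=15  'afbcdfcfcdafabdb'
  #7 SA[7]=30  'b'
  #8 SA[8]=3  'bacbfffacffaafbcdfcfcdafabdb'
  #9 SA[9]=2  'bbacbfffacffaafbcdfcfcdafabdb'
  #10 SA[10]=17  'bcdfcfcdafabdb'
  #11 SA[11]=28  'bdb'
  #12 SA[12]=6  'bfffacffaafbcdfcfcdafabdb'
  #13 SA[13]=0  'cabbacbfffacffaafbcdfcfcdafabdb'
  #14 SA[14]=5  'cbfffacffaafbcdfcfcdafabdb'
  #15 SA[15]=23  'cdafabdb'
  #16 SA[16]=18  'cdfcfcdafabdb'
  #17 SA[17]=21  'cfcdafabdb'
  #18 SA[18]=11  'cffaafbcdfcfcdafabdb'
  #19 SA[19]=24  'dafabdb'
  #20 SA[20]=29  'db'
  #21 SA[21]=19  'dfcfcdafabdb'
  #22 SA[22]=13  'faafbcdfcfcdafabdb'
  #23 SA[23]=26  'fabdb'
  #24 SA[24]=9  'facffaafbcdfcfcdafabdb'
  #25 SA[25]=16  'fbcdfcfcdafabdb'
  #26 SA[26]=22  'fcdafabdb'
  #27 SA[27]=20  'fcfcdafabdb'
  #28 SA[28]=12  'ffaafbcdfcfcdafabdb'
  #29 SA[29]=8  'ffacffaafbcdfcfcdafabdb'
  #30 SA[30]=7  'fffacffaafbcdfcfcdafabdb'

[14, 1, 27, 4, 10, 25, 15, 30, 3, 2, 17, 28, 6, 0, 5, 23, 18, 21, 11, 24, 29, 19, 13, 26, 9, 16, 22, 20, 12, 8, 7]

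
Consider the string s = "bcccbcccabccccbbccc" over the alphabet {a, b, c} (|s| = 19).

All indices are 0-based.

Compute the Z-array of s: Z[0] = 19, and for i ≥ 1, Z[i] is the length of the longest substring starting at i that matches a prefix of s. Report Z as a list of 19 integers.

Z[0]=19
i=1: fresh scan; Z[1]=0
i=2: fresh scan; Z[2]=0
i=3: fresh scan; Z[3]=0
i=4: fresh scan; Z[4]=4 grow→box=[4,8)
i=5: min(r-i=3, Z[1]=0)=0; Z[5]=0
i=6: min(r-i=2, Z[2]=0)=0; Z[6]=0
i=7: min(r-i=1, Z[3]=0)=0; Z[7]=0
i=8: fresh scan; Z[8]=0
i=9: fresh scan; Z[9]=4 grow→box=[9,13)
i=10: min(r-i=3, Z[1]=0)=0; Z[10]=0
i=11: min(r-i=2, Z[2]=0)=0; Z[11]=0
i=12: min(r-i=1, Z[3]=0)=0; Z[12]=0
i=13: fresh scan; Z[13]=0
i=14: fresh scan; Z[14]=1 grow→box=[14,15)
i=15: fresh scan; Z[15]=4 grow→box=[15,19)
i=16: min(r-i=3, Z[1]=0)=0; Z[16]=0
i=17: min(r-i=2, Z[2]=0)=0; Z[17]=0
i=18: min(r-i=1, Z[3]=0)=0; Z[18]=0

[19, 0, 0, 0, 4, 0, 0, 0, 0, 4, 0, 0, 0, 0, 1, 4, 0, 0, 0]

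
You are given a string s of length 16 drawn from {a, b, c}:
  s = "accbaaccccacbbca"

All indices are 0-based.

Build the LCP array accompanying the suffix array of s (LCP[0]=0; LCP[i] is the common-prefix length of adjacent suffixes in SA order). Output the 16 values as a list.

rank→(start, suffix):
  0 → (15, 'a')
  1 → (4, 'aaccccacbbca')
  2 → (10, 'acbbca')
  3 → (0, 'accbaaccccacbbca')
  4 → (5, 'accccacbbca')
  5 → (3, 'baaccccacbbca')
  6 → (12, 'bbca')
  7 → (13, 'bca')
  8 → (14, 'ca')
  9 → (9, 'cacbbca')
  10 → (2, 'cbaaccccacbbca')
  11 → (11, 'cbbca')
  12 → (8, 'ccacbbca')
  13 → (1, 'ccbaaccccacbbca')
  14 → (7, 'cccacbbca')
  15 → (6, 'ccccacbbca')

SA = [15, 4, 10, 0, 5, 3, 12, 13, 14, 9, 2, 11, 8, 1, 7, 6]
i: (SA[i-1],SA[i]) lcp shared
  1: (15,4) 1 'a'
  2: (4,10) 1 'a'
  3: (10,0) 2 'ac'
  4: (0,5) 3 'acc'
  5: (5,3) 0 ''
  6: (3,12) 1 'b'
  7: (12,13) 1 'b'
  8: (13,14) 0 ''
  9: (14,9) 2 'ca'
  10: (9,2) 1 'c'
  11: (2,11) 2 'cb'
  12: (11,8) 1 'c'
  13: (8,1) 2 'cc'
  14: (1,7) 2 'cc'
  15: (7,6) 3 'ccc'

[0, 1, 1, 2, 3, 0, 1, 1, 0, 2, 1, 2, 1, 2, 2, 3]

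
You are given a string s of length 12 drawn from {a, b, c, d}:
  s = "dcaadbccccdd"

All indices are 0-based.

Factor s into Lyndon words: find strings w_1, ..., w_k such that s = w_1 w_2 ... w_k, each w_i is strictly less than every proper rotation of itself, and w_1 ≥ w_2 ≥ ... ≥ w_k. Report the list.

["d", "c", "aadbccccdd"]

emit factor 1: 'd' (i=0, period=1)
emit factor 2: 'c' (i=1, period=1)
emit factor 3: 'aadbccccdd' (i=2, period=10)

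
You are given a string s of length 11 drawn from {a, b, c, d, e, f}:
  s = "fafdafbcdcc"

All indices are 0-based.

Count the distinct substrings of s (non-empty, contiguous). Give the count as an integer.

rank→(start, suffix):
  0 → (4, 'afbcdcc')
  1 → (1, 'afdafbcdcc')
  2 → (6, 'bcdcc')
  3 → (10, 'c')
  4 → (9, 'cc')
  5 → (7, 'cdcc')
  6 → (3, 'dafbcdcc')
  7 → (8, 'dcc')
  8 → (0, 'fafdafbcdcc')
  9 → (5, 'fbcdcc')
  10 → (2, 'fdafbcdcc')

SA = [4, 1, 6, 10, 9, 7, 3, 8, 0, 5, 2]
rank  pair      lcp
   1  s[4:],s[1:]  2  'af'
   2  s[1:],s[6:]  0  ''
   3  s[6:],s[10:]  0  ''
   4  s[10:],s[9:]  1  'c'
   5  s[9:],s[7:]  1  'c'
   6  s[7:],s[3:]  0  ''
   7  s[3:],s[8:]  1  'd'
   8  s[8:],s[0:]  0  ''
   9  s[0:],s[5:]  1  'f'
  10  s[5:],s[2:]  1  'f'

n(n+1)/2 = 11·12/2 = 66
Σ LCP = 0 + 2 + 0 + 0 + 1 + 1 + 0 + 1 + 0 + 1 + 1 = 7
distinct = 66 − 7 = 59

59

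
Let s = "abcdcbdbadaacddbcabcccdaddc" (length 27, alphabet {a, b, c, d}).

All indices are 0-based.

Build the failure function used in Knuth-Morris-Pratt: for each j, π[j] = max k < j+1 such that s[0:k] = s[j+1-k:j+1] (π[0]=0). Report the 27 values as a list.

[0, 0, 0, 0, 0, 0, 0, 0, 1, 0, 1, 1, 0, 0, 0, 0, 0, 1, 2, 3, 0, 0, 0, 1, 0, 0, 0]

π[0] = 0
j=1 s[j]='b': π[1]=0 (border '')
j=2 s[j]='c': π[2]=0 (border '')
j=3 s[j]='d': π[3]=0 (border '')
j=4 s[j]='c': π[4]=0 (border '')
j=5 s[j]='b': π[5]=0 (border '')
j=6 s[j]='d': π[6]=0 (border '')
j=7 s[j]='b': π[7]=0 (border '')
j=8 s[j]='a': π[8]=1 (border 'a')
j=9 s[j]='d': k: 1→0; π[9]=0 (border '')
j=10 s[j]='a': π[10]=1 (border 'a')
j=11 s[j]='a': k: 1→0; π[11]=1 (border 'a')
j=12 s[j]='c': k: 1→0; π[12]=0 (border '')
j=13 s[j]='d': π[13]=0 (border '')
j=14 s[j]='d': π[14]=0 (border '')
j=15 s[j]='b': π[15]=0 (border '')
j=16 s[j]='c': π[16]=0 (border '')
j=17 s[j]='a': π[17]=1 (border 'a')
j=18 s[j]='b': π[18]=2 (border 'ab')
j=19 s[j]='c': π[19]=3 (border 'abc')
j=20 s[j]='c': k: 3→0; π[20]=0 (border '')
j=21 s[j]='c': π[21]=0 (border '')
j=22 s[j]='d': π[22]=0 (border '')
j=23 s[j]='a': π[23]=1 (border 'a')
j=24 s[j]='d': k: 1→0; π[24]=0 (border '')
j=25 s[j]='d': π[25]=0 (border '')
j=26 s[j]='c': π[26]=0 (border '')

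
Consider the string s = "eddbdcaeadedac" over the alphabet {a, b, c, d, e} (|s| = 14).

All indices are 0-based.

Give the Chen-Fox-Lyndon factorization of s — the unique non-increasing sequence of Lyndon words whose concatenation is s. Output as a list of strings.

emit factor 1: 'e' (i=0, period=1)
emit factor 2: 'd' (i=1, period=1)
emit factor 3: 'd' (i=2, period=1)
emit factor 4: 'bdc' (i=3, period=3)
emit factor 5: 'ae' (i=6, period=2)
emit factor 6: 'aded' (i=8, period=4)
emit factor 7: 'ac' (i=12, period=2)

["e", "d", "d", "bdc", "ae", "aded", "ac"]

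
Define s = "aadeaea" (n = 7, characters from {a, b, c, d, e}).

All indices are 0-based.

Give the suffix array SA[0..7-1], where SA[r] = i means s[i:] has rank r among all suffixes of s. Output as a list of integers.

rank | idx | suffix
   0 |   6 | a
   1 |   0 | aadeaea
   2 |   1 | adeaea
   3 |   4 | aea
   4 |   2 | deaea
   5 |   5 | ea
   6 |   3 | eaea

[6, 0, 1, 4, 2, 5, 3]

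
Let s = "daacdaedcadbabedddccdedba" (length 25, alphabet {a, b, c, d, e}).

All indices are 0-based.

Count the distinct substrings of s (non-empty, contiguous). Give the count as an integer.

296

rank | idx | suffix
   0 |  24 | a
   1 |   1 | aacdaedcadbabedddccdedba
   2 |  12 | abedddccdedba
   3 |   2 | acdaedcadbabedddccdedba
   4 |   9 | adbabedddccdedba
   5 |   5 | aedcadbabedddccdedba
   6 |  23 | ba
   7 |  11 | babedddccdedba
   8 |  13 | bedddccdedba
   9 |   8 | cadbabedddccdedba
  10 |  18 | ccdedba
  11 |   3 | cdaedcadbabedddccdedba
  12 |  19 | cdedba
  13 |   0 | daacdaedcadbabedddccdedba
  14 |   4 | daedcadbabedddccdedba
  15 |  22 | dba
  16 |  10 | dbabedddccdedba
  17 |   7 | dcadbabedddccdedba
  18 |  17 | dccdedba
  19 |  16 | ddccdedba
  20 |  15 | dddccdedba
  21 |  20 | dedba
  22 |  21 | edba
  23 |   6 | edcadbabedddccdedba
  24 |  14 | edddccdedba

SA = [24, 1, 12, 2, 9, 5, 23, 11, 13, 8, 18, 3, 19, 0, 4, 22, 10, 7, 17, 16, 15, 20, 21, 6, 14]
[i] adj suffixes → lcp
  [1] 24/1 → 1 ('a')
  [2] 1/12 → 1 ('a')
  [3] 12/2 → 1 ('a')
  [4] 2/9 → 1 ('a')
  [5] 9/5 → 1 ('a')
  [6] 5/23 → 0 ('')
  [7] 23/11 → 2 ('ba')
  [8] 11/13 → 1 ('b')
  [9] 13/8 → 0 ('')
  [10] 8/18 → 1 ('c')
  [11] 18/3 → 1 ('c')
  [12] 3/19 → 2 ('cd')
  [13] 19/0 → 0 ('')
  [14] 0/4 → 2 ('da')
  [15] 4/22 → 1 ('d')
  [16] 22/10 → 3 ('dba')
  [17] 10/7 → 1 ('d')
  [18] 7/17 → 2 ('dc')
  [19] 17/16 → 1 ('d')
  [20] 16/15 → 2 ('dd')
  [21] 15/20 → 1 ('d')
  [22] 20/21 → 0 ('')
  [23] 21/6 → 2 ('ed')
  [24] 6/14 → 2 ('ed')

n(n+1)/2 = 25·26/2 = 325
Σ LCP = 0 + 1 + 1 + 1 + 1 + 1 + 0 + 2 + 1 + 0 + 1 + 1 + 2 + 0 + 2 + 1 + 3 + 1 + 2 + 1 + 2 + 1 + 0 + 2 + 2 = 29
distinct = 325 − 29 = 296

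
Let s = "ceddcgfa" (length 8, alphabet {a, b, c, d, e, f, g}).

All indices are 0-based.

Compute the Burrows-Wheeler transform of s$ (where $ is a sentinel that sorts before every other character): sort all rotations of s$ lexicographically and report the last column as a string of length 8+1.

af$ddecgc

rank  rotation   last
    0  $ceddcgfa  a
    1  a$ceddcgf  f
    2  ceddcgfa$  $
    3  cgfa$cedd  d
    4  dcgfa$ced  d
    5  ddcgfa$ce  e
    6  eddcgfa$c  c
    7  fa$ceddcg  g
    8  gfa$ceddc  c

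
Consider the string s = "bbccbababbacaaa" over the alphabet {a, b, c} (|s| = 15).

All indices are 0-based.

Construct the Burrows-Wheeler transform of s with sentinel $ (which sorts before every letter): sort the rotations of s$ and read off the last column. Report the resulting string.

aaacbbbcaba$bacb

rank  rotation          last
    0  $bbccbababbacaaa  a
    1  a$bbccbababbacaa  a
    2  aa$bbccbababbaca  a
    3  aaa$bbccbababbac  c
    4  ababbacaaa$bbccb  b
    5  abbacaaa$bbccbab  b
    6  acaaa$bbccbababb  b
    7  bababbacaaa$bbcc  c
    8  babbacaaa$bbccba  a
    9  bacaaa$bbccbabab  b
   10  bbacaaa$bbccbaba  a
   11  bbccbababbacaaa$  $
   12  bccbababbacaaa$b  b
   13  caaa$bbccbababba  a
   14  cbababbacaaa$bbc  c
   15  ccbababbacaaa$bb  b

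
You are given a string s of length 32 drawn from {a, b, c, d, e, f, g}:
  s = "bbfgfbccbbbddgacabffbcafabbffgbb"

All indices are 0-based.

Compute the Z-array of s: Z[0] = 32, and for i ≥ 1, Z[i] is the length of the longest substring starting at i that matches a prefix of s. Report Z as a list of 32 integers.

Z[0]=32
i=1: outside box; Z[1]=1 extend→box=[1,2)
i=2: outside box; Z[2]=0
i=3: outside box; Z[3]=0
i=4: outside box; Z[4]=0
i=5: outside box; Z[5]=1 extend→box=[5,6)
i=6: outside box; Z[6]=0
i=7: outside box; Z[7]=0
i=8: outside box; Z[8]=2 extend→box=[8,10)
i=9: min(r-i=1, Z[1]=1)=1; Z[9]=2 extend→box=[9,11)
i=10: min(r-i=1, Z[1]=1)=1; Z[10]=1
i=11: outside box; Z[11]=0
i=12: outside box; Z[12]=0
i=13: outside box; Z[13]=0
i=14: outside box; Z[14]=0
i=15: outside box; Z[15]=0
i=16: outside box; Z[16]=0
i=17: outside box; Z[17]=1 extend→box=[17,18)
i=18: outside box; Z[18]=0
i=19: outside box; Z[19]=0
i=20: outside box; Z[20]=1 extend→box=[20,21)
i=21: outside box; Z[21]=0
i=22: outside box; Z[22]=0
i=23: outside box; Z[23]=0
i=24: outside box; Z[24]=0
i=25: outside box; Z[25]=3 extend→box=[25,28)
i=26: min(r-i=2, Z[1]=1)=1; Z[26]=1
i=27: min(r-i=1, Z[2]=0)=0; Z[27]=0
i=28: outside box; Z[28]=0
i=29: outside box; Z[29]=0
i=30: outside box; Z[30]=2 extend→box=[30,32)
i=31: min(r-i=1, Z[1]=1)=1; Z[31]=1

[32, 1, 0, 0, 0, 1, 0, 0, 2, 2, 1, 0, 0, 0, 0, 0, 0, 1, 0, 0, 1, 0, 0, 0, 0, 3, 1, 0, 0, 0, 2, 1]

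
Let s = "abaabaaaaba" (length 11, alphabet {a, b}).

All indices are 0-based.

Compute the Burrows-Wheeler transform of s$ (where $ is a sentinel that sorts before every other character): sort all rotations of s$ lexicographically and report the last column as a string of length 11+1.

rank  rotation      last
    0  $abaabaaaaba  a
    1  a$abaabaaaab  b
    2  aaaaba$abaab  b
    3  aaaba$abaaba  a
    4  aaba$abaabaa  a
    5  aabaaaaba$ab  b
    6  aba$abaabaaa  a
    7  abaaaaba$aba  a
    8  abaabaaaaba$  $
    9  ba$abaabaaaa  a
   10  baaaaba$abaa  a
   11  baabaaaaba$a  a

abbaabaa$aaa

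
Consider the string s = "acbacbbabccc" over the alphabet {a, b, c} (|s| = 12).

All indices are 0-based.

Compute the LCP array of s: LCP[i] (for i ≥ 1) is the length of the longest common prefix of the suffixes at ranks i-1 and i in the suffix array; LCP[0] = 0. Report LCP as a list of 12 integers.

[0, 1, 3, 0, 2, 1, 1, 0, 1, 2, 1, 2]

rank→(start, suffix):
  0 → (7, 'abccc')
  1 → (0, 'acbacbbabccc')
  2 → (3, 'acbbabccc')
  3 → (6, 'babccc')
  4 → (2, 'bacbbabccc')
  5 → (5, 'bbabccc')
  6 → (8, 'bccc')
  7 → (11, 'c')
  8 → (1, 'cbacbbabccc')
  9 → (4, 'cbbabccc')
  10 → (10, 'cc')
  11 → (9, 'ccc')

SA = [7, 0, 3, 6, 2, 5, 8, 11, 1, 4, 10, 9]
i: (SA[i-1],SA[i]) lcp shared
  1: (7,0) 1 'a'
  2: (0,3) 3 'acb'
  3: (3,6) 0 ''
  4: (6,2) 2 'ba'
  5: (2,5) 1 'b'
  6: (5,8) 1 'b'
  7: (8,11) 0 ''
  8: (11,1) 1 'c'
  9: (1,4) 2 'cb'
  10: (4,10) 1 'c'
  11: (10,9) 2 'cc'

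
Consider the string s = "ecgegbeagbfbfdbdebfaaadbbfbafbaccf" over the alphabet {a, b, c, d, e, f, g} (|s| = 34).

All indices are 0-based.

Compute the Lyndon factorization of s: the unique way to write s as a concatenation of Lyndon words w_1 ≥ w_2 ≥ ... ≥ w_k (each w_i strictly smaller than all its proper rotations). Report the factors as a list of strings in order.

emit factor 1: 'e' (i=0, period=1)
emit factor 2: 'cgeg' (i=1, period=4)
emit factor 3: 'be' (i=5, period=2)
emit factor 4: 'agbfbfdbdebf' (i=7, period=12)
emit factor 5: 'aaadbbfbafbaccf' (i=19, period=15)

["e", "cgeg", "be", "agbfbfdbdebf", "aaadbbfbafbaccf"]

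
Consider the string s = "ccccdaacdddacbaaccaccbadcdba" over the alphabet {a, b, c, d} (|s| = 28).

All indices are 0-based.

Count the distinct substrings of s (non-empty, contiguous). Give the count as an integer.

rank→(start, suffix):
  0 → (27, 'a')
  1 → (14, 'aaccaccbadcdba')
  2 → (5, 'aacdddacbaaccaccbadcdba')
  3 → (11, 'acbaaccaccbadcdba')
  4 → (15, 'accaccbadcdba')
  5 → (18, 'accbadcdba')
  6 → (6, 'acdddacbaaccaccbadcdba')
  7 → (22, 'adcdba')
  8 → (26, 'ba')
  9 → (13, 'baaccaccbadcdba')
  10 → (21, 'badcdba')
  11 → (17, 'caccbadcdba')
  12 → (12, 'cbaaccaccbadcdba')
  13 → (20, 'cbadcdba')
  14 → (16, 'ccaccbadcdba')
  15 → (19, 'ccbadcdba')
  16 → (0, 'ccccdaacdddacbaaccaccbadcdba')
  17 → (1, 'cccdaacdddacbaaccaccbadcdba')
  18 → (2, 'ccdaacdddacbaaccaccbadcdba')
  19 → (3, 'cdaacdddacbaaccaccbadcdba')
  20 → (24, 'cdba')
  21 → (7, 'cdddacbaaccaccbadcdba')
  22 → (4, 'daacdddacbaaccaccbadcdba')
  23 → (10, 'dacbaaccaccbadcdba')
  24 → (25, 'dba')
  25 → (23, 'dcdba')
  26 → (9, 'ddacbaaccaccbadcdba')
  27 → (8, 'dddacbaaccaccbadcdba')

SA = [27, 14, 5, 11, 15, 18, 6, 22, 26, 13, 21, 17, 12, 20, 16, 19, 0, 1, 2, 3, 24, 7, 4, 10, 25, 23, 9, 8]
i: (SA[i-1],SA[i]) lcp shared
  1: (27,14) 1 'a'
  2: (14,5) 3 'aac'
  3: (5,11) 1 'a'
  4: (11,15) 2 'ac'
  5: (15,18) 3 'acc'
  6: (18,6) 2 'ac'
  7: (6,22) 1 'a'
  8: (22,26) 0 ''
  9: (26,13) 2 'ba'
  10: (13,21) 2 'ba'
  11: (21,17) 0 ''
  12: (17,12) 1 'c'
  13: (12,20) 3 'cba'
  14: (20,16) 1 'c'
  15: (16,19) 2 'cc'
  16: (19,0) 2 'cc'
  17: (0,1) 3 'ccc'
  18: (1,2) 2 'cc'
  19: (2,3) 1 'c'
  20: (3,24) 2 'cd'
  21: (24,7) 2 'cd'
  22: (7,4) 0 ''
  23: (4,10) 2 'da'
  24: (10,25) 1 'd'
  25: (25,23) 1 'd'
  26: (23,9) 1 'd'
  27: (9,8) 2 'dd'

n(n+1)/2 = 28·29/2 = 406
Σ LCP = 0 + 1 + 3 + 1 + 2 + 3 + 2 + 1 + 0 + 2 + 2 + 0 + 1 + 3 + 1 + 2 + 2 + 3 + 2 + 1 + 2 + 2 + 0 + 2 + 1 + 1 + 1 + 2 = 43
distinct = 406 − 43 = 363

363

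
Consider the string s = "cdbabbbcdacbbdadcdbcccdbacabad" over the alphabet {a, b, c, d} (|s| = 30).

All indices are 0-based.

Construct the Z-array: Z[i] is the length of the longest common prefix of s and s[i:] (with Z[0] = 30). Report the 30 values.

Z[0]=30
i=1: outside box; Z[1]=0
i=2: outside box; Z[2]=0
i=3: outside box; Z[3]=0
i=4: outside box; Z[4]=0
i=5: outside box; Z[5]=0
i=6: outside box; Z[6]=0
i=7: outside box; Z[7]=2 grow→box=[7,9)
i=8: min(r-i=1, Z[1]=0)=0; Z[8]=0
i=9: outside box; Z[9]=0
i=10: outside box; Z[10]=1 grow→box=[10,11)
i=11: outside box; Z[11]=0
i=12: outside box; Z[12]=0
i=13: outside box; Z[13]=0
i=14: outside box; Z[14]=0
i=15: outside box; Z[15]=0
i=16: outside box; Z[16]=3 grow→box=[16,19)
i=17: min(r-i=2, Z[1]=0)=0; Z[17]=0
i=18: min(r-i=1, Z[2]=0)=0; Z[18]=0
i=19: outside box; Z[19]=1 grow→box=[19,20)
i=20: outside box; Z[20]=1 grow→box=[20,21)
i=21: outside box; Z[21]=4 grow→box=[21,25)
i=22: min(r-i=3, Z[1]=0)=0; Z[22]=0
i=23: min(r-i=2, Z[2]=0)=0; Z[23]=0
i=24: min(r-i=1, Z[3]=0)=0; Z[24]=0
i=25: outside box; Z[25]=1 grow→box=[25,26)
i=26: outside box; Z[26]=0
i=27: outside box; Z[27]=0
i=28: outside box; Z[28]=0
i=29: outside box; Z[29]=0

[30, 0, 0, 0, 0, 0, 0, 2, 0, 0, 1, 0, 0, 0, 0, 0, 3, 0, 0, 1, 1, 4, 0, 0, 0, 1, 0, 0, 0, 0]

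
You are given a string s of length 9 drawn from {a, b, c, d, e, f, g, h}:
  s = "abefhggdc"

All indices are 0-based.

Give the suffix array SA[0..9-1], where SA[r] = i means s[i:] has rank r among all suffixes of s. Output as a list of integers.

sorted suffixes:
  #0 SA[0]=0  'abefhggdc'
  #1 SA[1]=1  'befhggdc'
  #2 SA[2]=8  'c'
  #3 SA[3]=7  'dc'
  #4 SA[4]=2  'efhggdc'
  #5 SA[5]=3  'fhggdc'
  #6 SA[6]=6  'gdc'
  #7 SA[7]=5  'ggdc'
  #8 SA[8]=4  'hggdc'

[0, 1, 8, 7, 2, 3, 6, 5, 4]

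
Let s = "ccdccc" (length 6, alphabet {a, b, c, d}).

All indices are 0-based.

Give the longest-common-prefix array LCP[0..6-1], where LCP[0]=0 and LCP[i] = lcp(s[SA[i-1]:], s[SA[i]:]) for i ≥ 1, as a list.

sorted suffixes:
  #0 SA[0]=5  'c'
  #1 SA[1]=4  'cc'
  #2 SA[2]=3  'ccc'
  #3 SA[3]=0  'ccdccc'
  #4 SA[4]=1  'cdccc'
  #5 SA[5]=2  'dccc'

SA = [5, 4, 3, 0, 1, 2]
i: (SA[i-1],SA[i]) lcp shared
  1: (5,4) 1 'c'
  2: (4,3) 2 'cc'
  3: (3,0) 2 'cc'
  4: (0,1) 1 'c'
  5: (1,2) 0 ''

[0, 1, 2, 2, 1, 0]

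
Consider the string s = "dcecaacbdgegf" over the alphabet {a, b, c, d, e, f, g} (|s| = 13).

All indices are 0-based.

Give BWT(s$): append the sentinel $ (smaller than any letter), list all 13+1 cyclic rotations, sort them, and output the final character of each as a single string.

fcacead$bcggde

rank  rotation        last
    0  $dcecaacbdgegf  f
    1  aacbdgegf$dcec  c
    2  acbdgegf$dceca  a
    3  bdgegf$dcecaac  c
    4  caacbdgegf$dce  e
    5  cbdgegf$dcecaa  a
    6  cecaacbdgegf$d  d
    7  dcecaacbdgegf$  $
    8  dgegf$dcecaacb  b
    9  ecaacbdgegf$dc  c
   10  egf$dcecaacbdg  g
   11  f$dcecaacbdgeg  g
   12  gegf$dcecaacbd  d
   13  gf$dcecaacbdge  e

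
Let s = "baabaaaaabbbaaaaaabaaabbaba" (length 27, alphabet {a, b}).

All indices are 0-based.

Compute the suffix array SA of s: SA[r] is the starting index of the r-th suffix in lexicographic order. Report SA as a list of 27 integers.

rank | idx | suffix
   0 |  26 | a
   1 |  12 | aaaaaabaaabbaba
   2 |  13 | aaaaabaaabbaba
   3 |   4 | aaaaabbbaaaaaabaaabbaba
   4 |  14 | aaaabaaabbaba
   5 |   5 | aaaabbbaaaaaabaaabbaba
   6 |  15 | aaabaaabbaba
   7 |  19 | aaabbaba
   8 |   6 | aaabbbaaaaaabaaabbaba
   9 |   1 | aabaaaaabbbaaaaaabaaabbaba
  10 |  16 | aabaaabbaba
  11 |  20 | aabbaba
  12 |   7 | aabbbaaaaaabaaabbaba
  13 |  24 | aba
  14 |   2 | abaaaaabbbaaaaaabaaabbaba
  15 |  17 | abaaabbaba
  16 |  21 | abbaba
  17 |   8 | abbbaaaaaabaaabbaba
  18 |  25 | ba
  19 |  11 | baaaaaabaaabbaba
  20 |   3 | baaaaabbbaaaaaabaaabbaba
  21 |  18 | baaabbaba
  22 |   0 | baabaaaaabbbaaaaaabaaabbaba
  23 |  23 | baba
  24 |  10 | bbaaaaaabaaabbaba
  25 |  22 | bbaba
  26 |   9 | bbbaaaaaabaaabbaba

[26, 12, 13, 4, 14, 5, 15, 19, 6, 1, 16, 20, 7, 24, 2, 17, 21, 8, 25, 11, 3, 18, 0, 23, 10, 22, 9]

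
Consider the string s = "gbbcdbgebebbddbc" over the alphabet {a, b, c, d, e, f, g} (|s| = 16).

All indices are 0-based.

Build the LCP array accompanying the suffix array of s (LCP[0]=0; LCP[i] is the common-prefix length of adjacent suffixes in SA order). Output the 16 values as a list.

rank | idx | suffix
   0 |   1 | bbcdbgebebbddbc
   1 |  10 | bbddbc
   2 |  14 | bc
   3 |   2 | bcdbgebebbddbc
   4 |  11 | bddbc
   5 |   8 | bebbddbc
   6 |   5 | bgebebbddbc
   7 |  15 | c
   8 |   3 | cdbgebebbddbc
   9 |  13 | dbc
  10 |   4 | dbgebebbddbc
  11 |  12 | ddbc
  12 |   9 | ebbddbc
  13 |   7 | ebebbddbc
  14 |   0 | gbbcdbgebebbddbc
  15 |   6 | gebebbddbc

SA = [1, 10, 14, 2, 11, 8, 5, 15, 3, 13, 4, 12, 9, 7, 0, 6]
rank  pair      lcp
   1  s[1:],s[10:]  2  'bb'
   2  s[10:],s[14:]  1  'b'
   3  s[14:],s[2:]  2  'bc'
   4  s[2:],s[11:]  1  'b'
   5  s[11:],s[8:]  1  'b'
   6  s[8:],s[5:]  1  'b'
   7  s[5:],s[15:]  0  ''
   8  s[15:],s[3:]  1  'c'
   9  s[3:],s[13:]  0  ''
  10  s[13:],s[4:]  2  'db'
  11  s[4:],s[12:]  1  'd'
  12  s[12:],s[9:]  0  ''
  13  s[9:],s[7:]  2  'eb'
  14  s[7:],s[0:]  0  ''
  15  s[0:],s[6:]  1  'g'

[0, 2, 1, 2, 1, 1, 1, 0, 1, 0, 2, 1, 0, 2, 0, 1]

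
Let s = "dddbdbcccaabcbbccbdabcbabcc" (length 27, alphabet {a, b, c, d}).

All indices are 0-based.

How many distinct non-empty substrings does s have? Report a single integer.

335

sorted suffixes:
  #0 SA[0]=9  'aabcbbccbdabcbabcc'
  #1 SA[1]=19  'abcbabcc'
  #2 SA[2]=10  'abcbbccbdabcbabcc'
  #3 SA[3]=23  'abcc'
  #4 SA[4]=22  'babcc'
  #5 SA[5]=13  'bbccbdabcbabcc'
  #6 SA[6]=20  'bcbabcc'
  #7 SA[7]=11  'bcbbccbdabcbabcc'
  #8 SA[8]=24  'bcc'
  #9 SA[9]=14  'bccbdabcbabcc'
  #10 SA[10]=5  'bcccaabcbbccbdabcbabcc'
  #11 SA[11]=17  'bdabcbabcc'
  #12 SA[12]=3  'bdbcccaabcbbccbdabcbabcc'
  #13 SA[13]=26  'c'
  #14 SA[14]=8  'caabcbbccbdabcbabcc'
  #15 SA[15]=21  'cbabcc'
  #16 SA[16]=12  'cbbccbdabcbabcc'
  #17 SA[17]=16  'cbdabcbabcc'
  #18 SA[18]=25  'cc'
  #19 SA[19]=7  'ccaabcbbccbdabcbabcc'
  #20 SA[20]=15  'ccbdabcbabcc'
  #21 SA[21]=6  'cccaabcbbccbdabcbabcc'
  #22 SA[22]=18  'dabcbabcc'
  #23 SA[23]=4  'dbcccaabcbbccbdabcbabcc'
  #24 SA[24]=2  'dbdbcccaabcbbccbdabcbabcc'
  #25 SA[25]=1  'ddbdbcccaabcbbccbdabcbabcc'
  #26 SA[26]=0  'dddbdbcccaabcbbccbdabcbabcc'

SA = [9, 19, 10, 23, 22, 13, 20, 11, 24, 14, 5, 17, 3, 26, 8, 21, 12, 16, 25, 7, 15, 6, 18, 4, 2, 1, 0]
i: (SA[i-1],SA[i]) lcp shared
  1: (9,19) 1 'a'
  2: (19,10) 4 'abcb'
  3: (10,23) 3 'abc'
  4: (23,22) 0 ''
  5: (22,13) 1 'b'
  6: (13,20) 1 'b'
  7: (20,11) 3 'bcb'
  8: (11,24) 2 'bc'
  9: (24,14) 3 'bcc'
  10: (14,5) 3 'bcc'
  11: (5,17) 1 'b'
  12: (17,3) 2 'bd'
  13: (3,26) 0 ''
  14: (26,8) 1 'c'
  15: (8,21) 1 'c'
  16: (21,12) 2 'cb'
  17: (12,16) 2 'cb'
  18: (16,25) 1 'c'
  19: (25,7) 2 'cc'
  20: (7,15) 2 'cc'
  21: (15,6) 2 'cc'
  22: (6,18) 0 ''
  23: (18,4) 1 'd'
  24: (4,2) 2 'db'
  25: (2,1) 1 'd'
  26: (1,0) 2 'dd'

n(n+1)/2 = 27·28/2 = 378
Σ LCP = 0 + 1 + 4 + 3 + 0 + 1 + 1 + 3 + 2 + 3 + 3 + 1 + 2 + 0 + 1 + 1 + 2 + 2 + 1 + 2 + 2 + 2 + 0 + 1 + 2 + 1 + 2 = 43
distinct = 378 − 43 = 335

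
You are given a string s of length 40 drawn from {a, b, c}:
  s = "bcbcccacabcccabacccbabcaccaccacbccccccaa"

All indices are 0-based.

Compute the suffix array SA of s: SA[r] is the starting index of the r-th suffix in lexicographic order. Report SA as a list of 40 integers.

[39, 38, 13, 20, 8, 6, 29, 26, 23, 15, 19, 14, 21, 0, 9, 2, 31, 37, 12, 7, 5, 28, 25, 22, 18, 1, 30, 36, 11, 4, 27, 24, 17, 35, 10, 3, 16, 34, 33, 32]

sorted suffixes:
  #0 SA[0]=39  'a'
  #1 SA[1]=38  'aa'
  #2 SA[2]=13  'abacccbabcaccaccacbccccccaa'
  #3 SA[3]=20  'abcaccaccacbccccccaa'
  #4 SA[4]=8  'abcccabacccbabcaccaccacbccccccaa'
  #5 SA[5]=6  'acabcccabacccbabcaccaccacbccccccaa'
  #6 SA[6]=29  'acbccccccaa'
  #7 SA[7]=26  'accacbccccccaa'
  #8 SA[8]=23  'accaccacbccccccaa'
  #9 SA[9]=15  'acccbabcaccaccacbccccccaa'
  #10 SA[10]=19  'babcaccaccacbccccccaa'
  #11 SA[11]=14  'bacccbabcaccaccacbccccccaa'
  #12 SA[12]=21  'bcaccaccacbccccccaa'
  #13 SA[13]=0  'bcbcccacabcccabacccbabcaccaccacbccccccaa'
  #14 SA[14]=9  'bcccabacccbabcaccaccacbccccccaa'
  #15 SA[15]=2  'bcccacabcccabacccbabcaccaccacbccccccaa'
  #16 SA[16]=31  'bccccccaa'
  #17 SA[17]=37  'caa'
  #18 SA[18]=12  'cabacccbabcaccaccacbccccccaa'
  #19 SA[19]=7  'cabcccabacccbabcaccaccacbccccccaa'
  #20 SA[20]=5  'cacabcccabacccbabcaccaccacbccccccaa'
  #21 SA[21]=28  'cacbccccccaa'
  #22 SA[22]=25  'caccacbccccccaa'
  #23 SA[23]=22  'caccaccacbccccccaa'
  #24 SA[24]=18  'cbabcaccaccacbccccccaa'
  #25 SA[25]=1  'cbcccacabcccabacccbabcaccaccacbccccccaa'
  #26 SA[26]=30  'cbccccccaa'
  #27 SA[27]=36  'ccaa'
  #28 SA[28]=11  'ccabacccbabcaccaccacbccccccaa'
  #29 SA[29]=4  'ccacabcccabacccbabcaccaccacbccccccaa'
  #30 SA[30]=27  'ccacbccccccaa'
  #31 SA[31]=24  'ccaccacbccccccaa'
  #32 SA[32]=17  'ccbabcaccaccacbccccccaa'
  #33 SA[33]=35  'cccaa'
  #34 SA[34]=10  'cccabacccbabcaccaccacbccccccaa'
  #35 SA[35]=3  'cccacabcccabacccbabcaccaccacbccccccaa'
  #36 SA[36]=16  'cccbabcaccaccacbccccccaa'
  #37 SA[37]=34  'ccccaa'
  #38 SA[38]=33  'cccccaa'
  #39 SA[39]=32  'ccccccaa'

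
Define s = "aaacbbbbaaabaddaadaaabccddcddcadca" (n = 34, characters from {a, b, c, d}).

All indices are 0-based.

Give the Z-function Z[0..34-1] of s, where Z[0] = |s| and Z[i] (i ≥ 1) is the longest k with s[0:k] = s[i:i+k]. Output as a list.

Z[0]=34
i=1: fresh scan; Z[1]=2 scan→box=[1,3)
i=2: min(r-i=1, Z[1]=2)=1; Z[2]=1
i=3: fresh scan; Z[3]=0
i=4: fresh scan; Z[4]=0
i=5: fresh scan; Z[5]=0
i=6: fresh scan; Z[6]=0
i=7: fresh scan; Z[7]=0
i=8: fresh scan; Z[8]=3 scan→box=[8,11)
i=9: min(r-i=2, Z[1]=2)=2; Z[9]=2
i=10: min(r-i=1, Z[2]=1)=1; Z[10]=1
i=11: fresh scan; Z[11]=0
i=12: fresh scan; Z[12]=1 scan→box=[12,13)
i=13: fresh scan; Z[13]=0
i=14: fresh scan; Z[14]=0
i=15: fresh scan; Z[15]=2 scan→box=[15,17)
i=16: min(r-i=1, Z[1]=2)=1; Z[16]=1
i=17: fresh scan; Z[17]=0
i=18: fresh scan; Z[18]=3 scan→box=[18,21)
i=19: min(r-i=2, Z[1]=2)=2; Z[19]=2
i=20: min(r-i=1, Z[2]=1)=1; Z[20]=1
i=21: fresh scan; Z[21]=0
i=22: fresh scan; Z[22]=0
i=23: fresh scan; Z[23]=0
i=24: fresh scan; Z[24]=0
i=25: fresh scan; Z[25]=0
i=26: fresh scan; Z[26]=0
i=27: fresh scan; Z[27]=0
i=28: fresh scan; Z[28]=0
i=29: fresh scan; Z[29]=0
i=30: fresh scan; Z[30]=1 scan→box=[30,31)
i=31: fresh scan; Z[31]=0
i=32: fresh scan; Z[32]=0
i=33: fresh scan; Z[33]=1 scan→box=[33,34)

[34, 2, 1, 0, 0, 0, 0, 0, 3, 2, 1, 0, 1, 0, 0, 2, 1, 0, 3, 2, 1, 0, 0, 0, 0, 0, 0, 0, 0, 0, 1, 0, 0, 1]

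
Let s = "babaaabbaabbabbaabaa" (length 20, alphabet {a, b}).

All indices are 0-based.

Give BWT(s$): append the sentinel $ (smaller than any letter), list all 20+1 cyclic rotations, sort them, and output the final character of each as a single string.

aabbbababbaaaabb$baaa

rank  rotation               last
    0  $babaaabbaabbabbaabaa  a
    1  a$babaaabbaabbabbaaba  a
    2  aa$babaaabbaabbabbaab  b
    3  aaabbaabbabbaabaa$bab  b
    4  aabaa$babaaabbaabbabb  b
    5  aabbaabbabbaabaa$baba  a
    6  aabbabbaabaa$babaaabb  b
    7  abaa$babaaabbaabbabba  a
    8  abaaabbaabbabbaabaa$b  b
    9  abbaabaa$babaaabbaabb  b
   10  abbaabbabbaabaa$babaa  a
   11  abbabbaabaa$babaaabba  a
   12  baa$babaaabbaabbabbaa  a
   13  baaabbaabbabbaabaa$ba  a
   14  baabaa$babaaabbaabbab  b
   15  baabbabbaabaa$babaaab  b
   16  babaaabbaabbabbaabaa$  $
   17  babbaabaa$babaaabbaab  b
   18  bbaabaa$babaaabbaabba  a
   19  bbaabbabbaabaa$babaaa  a
   20  bbabbaabaa$babaaabbaa  a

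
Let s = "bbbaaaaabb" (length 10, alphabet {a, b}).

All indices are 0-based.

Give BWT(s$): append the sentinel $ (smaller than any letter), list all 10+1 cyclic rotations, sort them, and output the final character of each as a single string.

bbaaaabbab$

rank  rotation     last
    0  $bbbaaaaabb  b
    1  aaaaabb$bbb  b
    2  aaaabb$bbba  a
    3  aaabb$bbbaa  a
    4  aabb$bbbaaa  a
    5  abb$bbbaaaa  a
    6  b$bbbaaaaab  b
    7  baaaaabb$bb  b
    8  bb$bbbaaaaa  a
    9  bbaaaaabb$b  b
   10  bbbaaaaabb$  $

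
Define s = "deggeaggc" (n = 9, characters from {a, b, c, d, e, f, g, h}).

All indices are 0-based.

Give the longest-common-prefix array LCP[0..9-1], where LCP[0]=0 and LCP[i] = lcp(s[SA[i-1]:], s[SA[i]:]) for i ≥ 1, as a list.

[0, 0, 0, 0, 1, 0, 1, 1, 2]

rank | idx | suffix
   0 |   5 | aggc
   1 |   8 | c
   2 |   0 | deggeaggc
   3 |   4 | eaggc
   4 |   1 | eggeaggc
   5 |   7 | gc
   6 |   3 | geaggc
   7 |   6 | ggc
   8 |   2 | ggeaggc

SA = [5, 8, 0, 4, 1, 7, 3, 6, 2]
i: (SA[i-1],SA[i]) lcp shared
  1: (5,8) 0 ''
  2: (8,0) 0 ''
  3: (0,4) 0 ''
  4: (4,1) 1 'e'
  5: (1,7) 0 ''
  6: (7,3) 1 'g'
  7: (3,6) 1 'g'
  8: (6,2) 2 'gg'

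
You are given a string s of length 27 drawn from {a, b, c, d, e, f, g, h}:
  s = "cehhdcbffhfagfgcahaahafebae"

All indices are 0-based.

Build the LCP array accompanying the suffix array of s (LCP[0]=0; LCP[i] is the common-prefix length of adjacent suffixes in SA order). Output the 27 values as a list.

rank | idx | suffix
   0 |  18 | aahafebae
   1 |  25 | ae
   2 |  21 | afebae
   3 |  11 | agfgcahaahafebae
   4 |  16 | ahaahafebae
   5 |  19 | ahafebae
   6 |  24 | bae
   7 |   6 | bffhfagfgcahaahafebae
   8 |  15 | cahaahafebae
   9 |   5 | cbffhfagfgcahaahafebae
  10 |   0 | cehhdcbffhfagfgcahaahafebae
  11 |   4 | dcbffhfagfgcahaahafebae
  12 |  26 | e
  13 |  23 | ebae
  14 |   1 | ehhdcbffhfagfgcahaahafebae
  15 |  10 | fagfgcahaahafebae
  16 |  22 | febae
  17 |   7 | ffhfagfgcahaahafebae
  18 |  13 | fgcahaahafebae
  19 |   8 | fhfagfgcahaahafebae
  20 |  14 | gcahaahafebae
  21 |  12 | gfgcahaahafebae
  22 |  17 | haahafebae
  23 |  20 | hafebae
  24 |   3 | hdcbffhfagfgcahaahafebae
  25 |   9 | hfagfgcahaahafebae
  26 |   2 | hhdcbffhfagfgcahaahafebae

SA = [18, 25, 21, 11, 16, 19, 24, 6, 15, 5, 0, 4, 26, 23, 1, 10, 22, 7, 13, 8, 14, 12, 17, 20, 3, 9, 2]
rank  pair      lcp
   1  s[18:],s[25:]  1  'a'
   2  s[25:],s[21:]  1  'a'
   3  s[21:],s[11:]  1  'a'
   4  s[11:],s[16:]  1  'a'
   5  s[16:],s[19:]  3  'aha'
   6  s[19:],s[24:]  0  ''
   7  s[24:],s[6:]  1  'b'
   8  s[6:],s[15:]  0  ''
   9  s[15:],s[5:]  1  'c'
  10  s[5:],s[0:]  1  'c'
  11  s[0:],s[4:]  0  ''
  12  s[4:],s[26:]  0  ''
  13  s[26:],s[23:]  1  'e'
  14  s[23:],s[1:]  1  'e'
  15  s[1:],s[10:]  0  ''
  16  s[10:],s[22:]  1  'f'
  17  s[22:],s[7:]  1  'f'
  18  s[7:],s[13:]  1  'f'
  19  s[13:],s[8:]  1  'f'
  20  s[8:],s[14:]  0  ''
  21  s[14:],s[12:]  1  'g'
  22  s[12:],s[17:]  0  ''
  23  s[17:],s[20:]  2  'ha'
  24  s[20:],s[3:]  1  'h'
  25  s[3:],s[9:]  1  'h'
  26  s[9:],s[2:]  1  'h'

[0, 1, 1, 1, 1, 3, 0, 1, 0, 1, 1, 0, 0, 1, 1, 0, 1, 1, 1, 1, 0, 1, 0, 2, 1, 1, 1]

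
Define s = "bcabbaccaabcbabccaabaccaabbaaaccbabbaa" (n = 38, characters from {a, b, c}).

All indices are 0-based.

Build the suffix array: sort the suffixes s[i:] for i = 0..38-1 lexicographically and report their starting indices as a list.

rank | idx | suffix
   0 |  37 | a
   1 |  36 | aa
   2 |  27 | aaaccbabbaa
   3 |  17 | aabaccaabbaaaccbabbaa
   4 |  23 | aabbaaaccbabbaa
   5 |   8 | aabcbabccaabaccaabbaaaccbabbaa
   6 |  28 | aaccbabbaa
   7 |  18 | abaccaabbaaaccbabbaa
   8 |  33 | abbaa
   9 |  24 | abbaaaccbabbaa
  10 |   2 | abbaccaabcbabccaabaccaabbaaaccbabbaa
  11 |   9 | abcbabccaabaccaabbaaaccbabbaa
  12 |  13 | abccaabaccaabbaaaccbabbaa
  13 |  20 | accaabbaaaccbabbaa
  14 |   5 | accaabcbabccaabaccaabbaaaccbabbaa
  15 |  29 | accbabbaa
  16 |  35 | baa
  17 |  26 | baaaccbabbaa
  18 |  32 | babbaa
  19 |  12 | babccaabaccaabbaaaccbabbaa
  20 |  19 | baccaabbaaaccbabbaa
  21 |   4 | baccaabcbabccaabaccaabbaaaccbabbaa
  22 |  34 | bbaa
  23 |  25 | bbaaaccbabbaa
  24 |   3 | bbaccaabcbabccaabaccaabbaaaccbabbaa
  25 |   0 | bcabbaccaabcbabccaabaccaabbaaaccbabbaa
  26 |  10 | bcbabccaabaccaabbaaaccbabbaa
  27 |  14 | bccaabaccaabbaaaccbabbaa
  28 |  16 | caabaccaabbaaaccbabbaa
  29 |  22 | caabbaaaccbabbaa
  30 |   7 | caabcbabccaabaccaabbaaaccbabbaa
  31 |   1 | cabbaccaabcbabccaabaccaabbaaaccbabbaa
  32 |  31 | cbabbaa
  33 |  11 | cbabccaabaccaabbaaaccbabbaa
  34 |  15 | ccaabaccaabbaaaccbabbaa
  35 |  21 | ccaabbaaaccbabbaa
  36 |   6 | ccaabcbabccaabaccaabbaaaccbabbaa
  37 |  30 | ccbabbaa

[37, 36, 27, 17, 23, 8, 28, 18, 33, 24, 2, 9, 13, 20, 5, 29, 35, 26, 32, 12, 19, 4, 34, 25, 3, 0, 10, 14, 16, 22, 7, 1, 31, 11, 15, 21, 6, 30]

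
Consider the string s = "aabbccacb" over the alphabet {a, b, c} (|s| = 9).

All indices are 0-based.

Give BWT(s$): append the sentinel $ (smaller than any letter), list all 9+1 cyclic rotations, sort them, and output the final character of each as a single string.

b$accabcab

rank  rotation    last
    0  $aabbccacb  b
    1  aabbccacb$  $
    2  abbccacb$a  a
    3  acb$aabbcc  c
    4  b$aabbccac  c
    5  bbccacb$aa  a
    6  bccacb$aab  b
    7  cacb$aabbc  c
    8  cb$aabbcca  a
    9  ccacb$aabb  b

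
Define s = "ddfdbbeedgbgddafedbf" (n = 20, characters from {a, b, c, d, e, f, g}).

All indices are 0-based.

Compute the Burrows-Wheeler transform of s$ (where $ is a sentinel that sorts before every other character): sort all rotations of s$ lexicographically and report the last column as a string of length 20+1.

fddbdgdfeg$defebbdadb

rank  rotation               last
    0  $ddfdbbeedgbgddafedbf  f
    1  afedbf$ddfdbbeedgbgdd  d
    2  bbeedgbgddafedbf$ddfd  d
    3  beedgbgddafedbf$ddfdb  b
    4  bf$ddfdbbeedgbgddafed  d
    5  bgddafedbf$ddfdbbeedg  g
    6  dafedbf$ddfdbbeedgbgd  d
    7  dbbeedgbgddafedbf$ddf  f
    8  dbf$ddfdbbeedgbgddafe  e
    9  ddafedbf$ddfdbbeedgbg  g
   10  ddfdbbeedgbgddafedbf$  $
   11  dfdbbeedgbgddafedbf$d  d
   12  dgbgddafedbf$ddfdbbee  e
   13  edbf$ddfdbbeedgbgddaf  f
   14  edgbgddafedbf$ddfdbbe  e
   15  eedgbgddafedbf$ddfdbb  b
   16  f$ddfdbbeedgbgddafedb  b
   17  fdbbeedgbgddafedbf$dd  d
   18  fedbf$ddfdbbeedgbgdda  a
   19  gbgddafedbf$ddfdbbeed  d
   20  gddafedbf$ddfdbbeedgb  b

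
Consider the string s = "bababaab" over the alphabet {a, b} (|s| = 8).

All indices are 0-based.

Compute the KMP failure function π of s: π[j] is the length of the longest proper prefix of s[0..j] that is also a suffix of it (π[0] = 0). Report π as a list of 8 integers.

[0, 0, 1, 2, 3, 4, 0, 1]

π[0] = 0
j=1 s[j]='a': π[1]=0 (border '')
j=2 s[j]='b': π[2]=1 (border 'b')
j=3 s[j]='a': π[3]=2 (border 'ba')
j=4 s[j]='b': π[4]=3 (border 'bab')
j=5 s[j]='a': π[5]=4 (border 'baba')
j=6 s[j]='a': k: 4→2→0; π[6]=0 (border '')
j=7 s[j]='b': π[7]=1 (border 'b')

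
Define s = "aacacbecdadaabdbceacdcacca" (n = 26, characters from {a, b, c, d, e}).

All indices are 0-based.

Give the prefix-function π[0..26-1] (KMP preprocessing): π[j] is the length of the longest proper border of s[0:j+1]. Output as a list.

[0, 1, 0, 1, 0, 0, 0, 0, 0, 1, 0, 1, 2, 0, 0, 0, 0, 0, 1, 0, 0, 0, 1, 0, 0, 1]

π[0] = 0
j=1 s[j]='a': π[1]=1 (border 'a')
j=2 s[j]='c': k: 1→0; π[2]=0 (border '')
j=3 s[j]='a': π[3]=1 (border 'a')
j=4 s[j]='c': k: 1→0; π[4]=0 (border '')
j=5 s[j]='b': π[5]=0 (border '')
j=6 s[j]='e': π[6]=0 (border '')
j=7 s[j]='c': π[7]=0 (border '')
j=8 s[j]='d': π[8]=0 (border '')
j=9 s[j]='a': π[9]=1 (border 'a')
j=10 s[j]='d': k: 1→0; π[10]=0 (border '')
j=11 s[j]='a': π[11]=1 (border 'a')
j=12 s[j]='a': π[12]=2 (border 'aa')
j=13 s[j]='b': k: 2→1→0; π[13]=0 (border '')
j=14 s[j]='d': π[14]=0 (border '')
j=15 s[j]='b': π[15]=0 (border '')
j=16 s[j]='c': π[16]=0 (border '')
j=17 s[j]='e': π[17]=0 (border '')
j=18 s[j]='a': π[18]=1 (border 'a')
j=19 s[j]='c': k: 1→0; π[19]=0 (border '')
j=20 s[j]='d': π[20]=0 (border '')
j=21 s[j]='c': π[21]=0 (border '')
j=22 s[j]='a': π[22]=1 (border 'a')
j=23 s[j]='c': k: 1→0; π[23]=0 (border '')
j=24 s[j]='c': π[24]=0 (border '')
j=25 s[j]='a': π[25]=1 (border 'a')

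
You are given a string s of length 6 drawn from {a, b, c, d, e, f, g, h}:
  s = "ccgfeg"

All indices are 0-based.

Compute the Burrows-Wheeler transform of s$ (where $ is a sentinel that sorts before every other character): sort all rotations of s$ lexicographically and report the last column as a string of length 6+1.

rank  rotation last
    0  $ccgfeg  g
    1  ccgfeg$  $
    2  cgfeg$c  c
    3  eg$ccgf  f
    4  feg$ccg  g
    5  g$ccgfe  e
    6  gfeg$cc  c

g$cfgec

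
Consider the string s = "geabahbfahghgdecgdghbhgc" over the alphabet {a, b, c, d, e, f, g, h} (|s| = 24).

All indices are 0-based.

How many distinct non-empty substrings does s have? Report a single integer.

278

sorted suffixes:
  #0 SA[0]=2  'abahbfahghgdecgdghbhgc'
  #1 SA[1]=4  'ahbfahghgdecgdghbhgc'
  #2 SA[2]=8  'ahghgdecgdghbhgc'
  #3 SA[3]=3  'bahbfahghgdecgdghbhgc'
  #4 SA[4]=6  'bfahghgdecgdghbhgc'
  #5 SA[5]=20  'bhgc'
  #6 SA[6]=23  'c'
  #7 SA[7]=15  'cgdghbhgc'
  #8 SA[8]=13  'decgdghbhgc'
  #9 SA[9]=17  'dghbhgc'
  #10 SA[10]=1  'eabahbfahghgdecgdghbhgc'
  #11 SA[11]=14  'ecgdghbhgc'
  #12 SA[12]=7  'fahghgdecgdghbhgc'
  #13 SA[13]=22  'gc'
  #14 SA[14]=12  'gdecgdghbhgc'
  #15 SA[15]=16  'gdghbhgc'
  #16 SA[16]=0  'geabahbfahghgdecgdghbhgc'
  #17 SA[17]=18  'ghbhgc'
  #18 SA[18]=10  'ghgdecgdghbhgc'
  #19 SA[19]=5  'hbfahghgdecgdghbhgc'
  #20 SA[20]=19  'hbhgc'
  #21 SA[21]=21  'hgc'
  #22 SA[22]=11  'hgdecgdghbhgc'
  #23 SA[23]=9  'hghgdecgdghbhgc'

SA = [2, 4, 8, 3, 6, 20, 23, 15, 13, 17, 1, 14, 7, 22, 12, 16, 0, 18, 10, 5, 19, 21, 11, 9]
i: (SA[i-1],SA[i]) lcp shared
  1: (2,4) 1 'a'
  2: (4,8) 2 'ah'
  3: (8,3) 0 ''
  4: (3,6) 1 'b'
  5: (6,20) 1 'b'
  6: (20,23) 0 ''
  7: (23,15) 1 'c'
  8: (15,13) 0 ''
  9: (13,17) 1 'd'
  10: (17,1) 0 ''
  11: (1,14) 1 'e'
  12: (14,7) 0 ''
  13: (7,22) 0 ''
  14: (22,12) 1 'g'
  15: (12,16) 2 'gd'
  16: (16,0) 1 'g'
  17: (0,18) 1 'g'
  18: (18,10) 2 'gh'
  19: (10,5) 0 ''
  20: (5,19) 2 'hb'
  21: (19,21) 1 'h'
  22: (21,11) 2 'hg'
  23: (11,9) 2 'hg'

n(n+1)/2 = 24·25/2 = 300
Σ LCP = 0 + 1 + 2 + 0 + 1 + 1 + 0 + 1 + 0 + 1 + 0 + 1 + 0 + 0 + 1 + 2 + 1 + 1 + 2 + 0 + 2 + 1 + 2 + 2 = 22
distinct = 300 − 22 = 278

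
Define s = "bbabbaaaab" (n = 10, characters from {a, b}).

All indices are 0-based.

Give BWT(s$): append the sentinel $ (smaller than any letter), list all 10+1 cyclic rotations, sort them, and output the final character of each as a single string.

bbaaababba$

rank  rotation     last
    0  $bbabbaaaab  b
    1  aaaab$bbabb  b
    2  aaab$bbabba  a
    3  aab$bbabbaa  a
    4  ab$bbabbaaa  a
    5  abbaaaab$bb  b
    6  b$bbabbaaaa  a
    7  baaaab$bbab  b
    8  babbaaaab$b  b
    9  bbaaaab$bba  a
   10  bbabbaaaab$  $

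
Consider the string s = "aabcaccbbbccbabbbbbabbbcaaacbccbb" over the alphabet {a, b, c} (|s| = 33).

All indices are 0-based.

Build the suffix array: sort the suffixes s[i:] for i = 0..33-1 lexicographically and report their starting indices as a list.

[24, 0, 25, 13, 19, 1, 26, 4, 32, 12, 18, 31, 17, 16, 15, 14, 20, 7, 21, 8, 22, 2, 9, 28, 23, 3, 11, 30, 6, 27, 10, 29, 5]

sorted suffixes:
  #0 SA[0]=24  'aaacbccbb'
  #1 SA[1]=0  'aabcaccbbbccbabbbbbabbbcaaacbccbb'
  #2 SA[2]=25  'aacbccbb'
  #3 SA[3]=13  'abbbbbabbbcaaacbccbb'
  #4 SA[4]=19  'abbbcaaacbccbb'
  #5 SA[5]=1  'abcaccbbbccbabbbbbabbbcaaacbccbb'
  #6 SA[6]=26  'acbccbb'
  #7 SA[7]=4  'accbbbccbabbbbbabbbcaaacbccbb'
  #8 SA[8]=32  'b'
  #9 SA[9]=12  'babbbbbabbbcaaacbccbb'
  #10 SA[10]=18  'babbbcaaacbccbb'
  #11 SA[11]=31  'bb'
  #12 SA[12]=17  'bbabbbcaaacbccbb'
  #13 SA[13]=16  'bbbabbbcaaacbccbb'
  #14 SA[14]=15  'bbbbabbbcaaacbccbb'
  #15 SA[15]=14  'bbbbbabbbcaaacbccbb'
  #16 SA[16]=20  'bbbcaaacbccbb'
  #17 SA[17]=7  'bbbccbabbbbbabbbcaaacbccbb'
  #18 SA[18]=21  'bbcaaacbccbb'
  #19 SA[19]=8  'bbccbabbbbbabbbcaaacbccbb'
  #20 SA[20]=22  'bcaaacbccbb'
  #21 SA[21]=2  'bcaccbbbccbabbbbbabbbcaaacbccbb'
  #22 SA[22]=9  'bccbabbbbbabbbcaaacbccbb'
  #23 SA[23]=28  'bccbb'
  #24 SA[24]=23  'caaacbccbb'
  #25 SA[25]=3  'caccbbbccbabbbbbabbbcaaacbccbb'
  #26 SA[26]=11  'cbabbbbbabbbcaaacbccbb'
  #27 SA[27]=30  'cbb'
  #28 SA[28]=6  'cbbbccbabbbbbabbbcaaacbccbb'
  #29 SA[29]=27  'cbccbb'
  #30 SA[30]=10  'ccbabbbbbabbbcaaacbccbb'
  #31 SA[31]=29  'ccbb'
  #32 SA[32]=5  'ccbbbccbabbbbbabbbcaaacbccbb'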